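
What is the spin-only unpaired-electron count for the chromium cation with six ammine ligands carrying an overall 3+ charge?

3 unpaired electrons

Ligand charges: ammonia is neutral. With an overall charge of +3 the chromium centre must be in the +3 oxidation state.
Cr sits in group 6, so the d-electron count is 6 − 3 = 3.
In an octahedral field the d³ configuration is t₂g³e_g⁰ (only one arrangement possible), giving 3 unpaired electrons.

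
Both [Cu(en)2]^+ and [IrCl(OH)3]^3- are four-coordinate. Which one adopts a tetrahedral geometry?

[Cu(en)2]^+

For [Cu(en)2]^+: Ligand charges: ethylenediamine is neutral. With an overall charge of +1 the copper centre must be in the +1 oxidation state. Group 11 minus oxidation state 1 gives a d¹⁰ configuration. A d¹⁰ ion has no crystal-field stabilisation preference between square planar and tetrahedral, so four ligands adopt the sterically favoured tetrahedral geometry. → tetrahedral.
For [IrCl(OH)3]^3-: Ligand charges: each chloride is −1; each hydroxide is −1. With an overall charge of −3 the iridium centre must be in the +1 oxidation state. Iridium is a group-9 element; Ir(I) is therefore d⁸. A 5d d⁸ ion has a large crystal-field splitting; square planar leaves the high-energy d_{x²−y²} orbital empty and maximises CFSE. → square planar.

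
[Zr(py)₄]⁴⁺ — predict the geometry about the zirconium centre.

tetrahedral

Pyridine is neutral; balancing the +4 overall charge requires Zr(IV).
Zr sits in group 4, so the d-electron count is 4 − 4 = 0.
Coordination number: 4.
A d⁰ ion has no crystal-field stabilisation preference between square planar and tetrahedral, so four ligands adopt the sterically favoured tetrahedral geometry.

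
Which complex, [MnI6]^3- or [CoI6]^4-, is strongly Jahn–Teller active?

[MnI6]^3-

[MnI6]^3-: Each iodide is −1; balancing the −3 overall charge requires Mn(III). Mn sits in group 7, so the d-electron count is 7 − 3 = 4. Iodide is a weak-field ligand for a first-row metal, so the complex is high-spin. The t₂g³e_g¹ (high-spin) configuration has an unevenly filled e_g set; the Jahn–Teller theorem predicts a tetragonal distortion (typically axial elongation) to lift the degeneracy.
[CoI6]^4-: Summing ligand charges against the −4 overall charge gives an oxidation state of +2 for cobalt. Cobalt is a group-9 element; Co(II) is therefore d⁷. Iodide is a weak-field ligand for a first-row metal, so the complex is high-spin. The d⁷ configuration leaves the e_g set evenly filled (or empty) — no strong Jahn–Teller driving force.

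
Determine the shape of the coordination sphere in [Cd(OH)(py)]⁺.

linear

Each hydroxide is −1; pyridine is neutral; balancing the +1 overall charge requires Cd(II).
Group 12 minus oxidation state 2 gives a d¹⁰ configuration.
With 2 monodentate ligands the coordination number is 2.
A d¹⁰ ion with only two ligands adopts a linear arrangement (sp hybridisation; no CFSE preference).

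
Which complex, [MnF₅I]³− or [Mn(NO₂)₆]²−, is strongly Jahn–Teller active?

[MnF₅I]³−: Summing ligand charges against the −3 overall charge gives an oxidation state of +3 for manganese. Group 7 minus oxidation state 3 gives a d⁴ configuration. Fluoride and iodide are weak-field ligands for a first-row metal, so the complex is high-spin. The t₂g³e_g¹ (high-spin) configuration has an unevenly filled e_g set; the Jahn–Teller theorem predicts a tetragonal distortion (typically axial elongation) to lift the degeneracy.
[Mn(NO₂)₆]²−: Summing ligand charges against the −2 overall charge gives an oxidation state of +4 for manganese. Mn sits in group 7, so the d-electron count is 7 − 4 = 3. The d³ configuration leaves the e_g set evenly filled (or empty) — no strong Jahn–Teller driving force.

[MnF₅I]³−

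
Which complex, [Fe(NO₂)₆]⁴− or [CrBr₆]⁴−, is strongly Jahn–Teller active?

[Fe(NO₂)₆]⁴−: Ligand charges: each nitro (N-bound nitrite) is −1. With an overall charge of −4 the iron centre must be in the +2 oxidation state. Iron is a group-8 element; Fe(II) is therefore d⁶. Nitro (N-bound nitrite) is a strong-field ligand (high in the spectrochemical series) for a first-row metal, so the complex is low-spin. The d⁶ configuration leaves the e_g set evenly filled (or empty) — no strong Jahn–Teller driving force.
[CrBr₆]⁴−: Each bromide is −1; balancing the −4 overall charge requires Cr(II). Group 6 minus oxidation state 2 gives a d⁴ configuration. Bromide is a weak-field ligand for a first-row metal, so the complex is high-spin. The t₂g³e_g¹ (high-spin) configuration has an unevenly filled e_g set; the Jahn–Teller theorem predicts a tetragonal distortion (typically axial elongation) to lift the degeneracy.

[CrBr₆]⁴−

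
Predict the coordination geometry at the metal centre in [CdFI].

Summing ligand charges against the 0 overall charge gives an oxidation state of +2 for cadmium.
Cadmium is a group-12 element; Cd(II) is therefore d¹⁰.
With 2 monodentate ligands the coordination number is 2.
A d¹⁰ ion with only two ligands adopts a linear arrangement (sp hybridisation; no CFSE preference).

linear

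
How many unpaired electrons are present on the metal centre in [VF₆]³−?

Ligand charges: each fluoride is −1. With an overall charge of −3 the vanadium centre must be in the +3 oxidation state.
V sits in group 5, so the d-electron count is 5 − 3 = 2.
In an octahedral field the d² configuration is t₂g²e_g⁰ (only one arrangement possible), giving 2 unpaired electrons.

2 unpaired electrons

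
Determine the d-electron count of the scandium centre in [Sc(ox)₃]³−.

Ligand charges: each oxalate is −2. With an overall charge of −3 the scandium centre must be in the +3 oxidation state.
Group 3 minus oxidation state 3 gives a d⁰ configuration.

d⁰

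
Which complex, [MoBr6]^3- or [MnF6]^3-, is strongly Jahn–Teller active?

[MnF6]^3-

[MoBr6]^3-: Summing ligand charges against the −3 overall charge gives an oxidation state of +3 for molybdenum. Molybdenum is a group-6 element; Mo(III) is therefore d³. The d³ configuration leaves the e_g set evenly filled (or empty) — no strong Jahn–Teller driving force.
[MnF6]^3-: Each fluoride is −1; balancing the −3 overall charge requires Mn(III). Mn sits in group 7, so the d-electron count is 7 − 3 = 4. Fluoride is a weak-field ligand for a first-row metal, so the complex is high-spin. The t₂g³e_g¹ (high-spin) configuration has an unevenly filled e_g set; the Jahn–Teller theorem predicts a tetragonal distortion (typically axial elongation) to lift the degeneracy.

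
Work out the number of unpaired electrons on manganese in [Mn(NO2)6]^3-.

2

Summing ligand charges against the −3 overall charge gives an oxidation state of +3 for manganese.
Manganese is a group-7 element; Mn(III) is therefore d⁴.
The spin state decides the count: Nitro (N-bound nitrite) is a strong-field ligand (high in the spectrochemical series) for a first-row metal, so the complex is low-spin.
An octahedral low-spin d⁴ ion is t₂g⁴e_g⁰, giving 2 unpaired electrons.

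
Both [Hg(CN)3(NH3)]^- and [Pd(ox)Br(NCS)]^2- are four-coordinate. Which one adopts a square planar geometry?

For [Hg(CN)3(NH3)]^-: Each cyanide is −1; ammonia is neutral; balancing the −1 overall charge requires Hg(II). Hg sits in group 12, so the d-electron count is 12 − 2 = 10. A d¹⁰ ion has no crystal-field stabilisation preference between square planar and tetrahedral, so four ligands adopt the sterically favoured tetrahedral geometry. → tetrahedral.
For [Pd(ox)Br(NCS)]^2-: Each oxalate is −2; each bromide is −1; each isothiocyanate is −1; balancing the −2 overall charge requires Pd(II). Palladium is a group-10 element; Pd(II) is therefore d⁸. A 4d d⁸ ion has a large crystal-field splitting; square planar leaves the high-energy d_{x²−y²} orbital empty and maximises CFSE. → square planar.

[Pd(ox)Br(NCS)]^2-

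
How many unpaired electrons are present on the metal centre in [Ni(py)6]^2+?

Ligand charges: pyridine is neutral. With an overall charge of +2 the nickel centre must be in the +2 oxidation state.
Group 10 minus oxidation state 2 gives a d⁸ configuration.
In an octahedral field the d⁸ configuration is t₂g⁶e_g² (only one arrangement possible), giving 2 unpaired electrons.

2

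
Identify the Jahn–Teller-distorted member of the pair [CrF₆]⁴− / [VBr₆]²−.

[CrF₆]⁴−: Ligand charges: each fluoride is −1. With an overall charge of −4 the chromium centre must be in the +2 oxidation state. Chromium is a group-6 element; Cr(II) is therefore d⁴. Fluoride is a weak-field ligand for a first-row metal, so the complex is high-spin. The t₂g³e_g¹ (high-spin) configuration has an unevenly filled e_g set; the Jahn–Teller theorem predicts a tetragonal distortion (typically axial elongation) to lift the degeneracy.
[VBr₆]²−: Each bromide is −1; balancing the −2 overall charge requires V(IV). Vanadium is a group-5 element; V(IV) is therefore d¹. The d¹ configuration leaves the e_g set evenly filled (or empty) — no strong Jahn–Teller driving force.

[CrF₆]⁴−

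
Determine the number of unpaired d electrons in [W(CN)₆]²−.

Summing ligand charges against the −2 overall charge gives an oxidation state of +4 for tungsten.
Tungsten is a group-6 element; W(IV) is therefore d².
In an octahedral field the d² configuration is t₂g²e_g⁰ (only one arrangement possible), giving 2 unpaired electrons.

2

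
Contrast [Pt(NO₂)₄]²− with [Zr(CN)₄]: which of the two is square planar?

For [Pt(NO₂)₄]²−: Summing ligand charges against the −2 overall charge gives an oxidation state of +2 for platinum. Group 10 minus oxidation state 2 gives a d⁸ configuration. A 5d d⁸ ion has a large crystal-field splitting; square planar leaves the high-energy d_{x²−y²} orbital empty and maximises CFSE. → square planar.
For [Zr(CN)₄]: Ligand charges: each cyanide is −1. With an overall charge of 0 the zirconium centre must be in the +4 oxidation state. Zirconium is a group-4 element; Zr(IV) is therefore d⁰. A d⁰ ion has no crystal-field stabilisation preference between square planar and tetrahedral, so four ligands adopt the sterically favoured tetrahedral geometry. → tetrahedral.

[Pt(NO₂)₄]²−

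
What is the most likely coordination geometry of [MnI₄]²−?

tetrahedral

Ligand charges: each iodide is −1. With an overall charge of −2 the manganese centre must be in the +2 oxidation state.
Group 7 minus oxidation state 2 gives a d⁵ configuration.
Coordination number: 4.
Iodide is a weak-field ligand.
A high-spin d⁵ ion has zero CFSE in either geometry, so four ligands adopt the sterically favoured tetrahedral geometry.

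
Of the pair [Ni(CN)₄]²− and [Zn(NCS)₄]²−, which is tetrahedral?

For [Ni(CN)₄]²−: Each cyanide is −1; balancing the −2 overall charge requires Ni(II). Ni sits in group 10, so the d-electron count is 10 − 2 = 8. Cyanide is a strong-field ligand (high in the spectrochemical series). A 3d d⁸ ion with strong-field ligands gains enough CFSE to favour square planar over tetrahedral. → square planar.
For [Zn(NCS)₄]²−: Summing ligand charges against the −2 overall charge gives an oxidation state of +2 for zinc. Zn sits in group 12, so the d-electron count is 12 − 2 = 10. A d¹⁰ ion has no crystal-field stabilisation preference between square planar and tetrahedral, so four ligands adopt the sterically favoured tetrahedral geometry. → tetrahedral.

[Zn(NCS)₄]²−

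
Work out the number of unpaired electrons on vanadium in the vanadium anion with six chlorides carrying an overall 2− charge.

1

Each chloride is −1; balancing the −2 overall charge requires V(IV).
Group 5 minus oxidation state 4 gives a d¹ configuration.
In an octahedral field the d¹ configuration is t₂g¹e_g⁰ (only one arrangement possible), giving 1 unpaired electron.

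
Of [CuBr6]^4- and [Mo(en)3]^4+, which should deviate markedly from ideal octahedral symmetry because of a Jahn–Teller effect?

[CuBr6]^4-

[CuBr6]^4-: Each bromide is −1; balancing the −4 overall charge requires Cu(II). Cu sits in group 11, so the d-electron count is 11 − 2 = 9. The t₂g⁶e_g³ configuration has an unevenly filled e_g set; the Jahn–Teller theorem predicts a tetragonal distortion (typically axial elongation) to lift the degeneracy.
[Mo(en)3]^4+: Ethylenediamine is neutral; balancing the +4 overall charge requires Mo(IV). Mo sits in group 6, so the d-electron count is 6 − 4 = 2. The d² configuration leaves the e_g set evenly filled (or empty) — no strong Jahn–Teller driving force.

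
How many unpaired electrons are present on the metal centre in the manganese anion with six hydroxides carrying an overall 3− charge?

4

Each hydroxide is −1; balancing the −3 overall charge requires Mn(III).
Group 7 minus oxidation state 3 gives a d⁴ configuration.
The spin state decides the count: Hydroxide is a weak-field ligand for a first-row metal, so the complex is high-spin.
An octahedral high-spin d⁴ ion is t₂g³e_g¹, giving 4 unpaired electrons.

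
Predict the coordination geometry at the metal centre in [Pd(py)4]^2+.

square planar

Ligand charges: pyridine is neutral. With an overall charge of +2 the palladium centre must be in the +2 oxidation state.
Pd sits in group 10, so the d-electron count is 10 − 2 = 8.
Coordination number: 4.
A 4d d⁸ ion has a large crystal-field splitting; square planar leaves the high-energy d_{x²−y²} orbital empty and maximises CFSE.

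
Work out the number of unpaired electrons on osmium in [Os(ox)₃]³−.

1

Ligand charges: each oxalate is −2. With an overall charge of −3 the osmium centre must be in the +3 oxidation state.
Group 8 minus oxidation state 3 gives a d⁵ configuration.
Counting donor atoms: 3×oxalate (bidentate) → 6 donors. Coordination number = 6.
The spin state decides the count: a 5d ion has a large Δₒ and is invariably low-spin.
An octahedral low-spin d⁵ ion is t₂g⁵e_g⁰, giving 1 unpaired electron.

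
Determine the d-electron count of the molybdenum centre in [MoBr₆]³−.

d3

Each bromide is −1; balancing the −3 overall charge requires Mo(III).
Mo sits in group 6, so the d-electron count is 6 − 3 = 3.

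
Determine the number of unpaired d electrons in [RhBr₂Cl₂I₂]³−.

0

Summing ligand charges against the −3 overall charge gives an oxidation state of +3 for rhodium.
Group 9 minus oxidation state 3 gives a d⁶ configuration.
The spin state decides the count: a 4d ion has a large Δₒ and is invariably low-spin.
An octahedral low-spin d⁶ ion is t₂g⁶e_g⁰, giving 0 unpaired electrons.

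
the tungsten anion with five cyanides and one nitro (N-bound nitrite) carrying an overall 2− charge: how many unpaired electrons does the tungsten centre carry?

2

Summing ligand charges against the −2 overall charge gives an oxidation state of +4 for tungsten.
Tungsten is a group-6 element; W(IV) is therefore d².
In an octahedral field the d² configuration is t₂g²e_g⁰ (only one arrangement possible), giving 2 unpaired electrons.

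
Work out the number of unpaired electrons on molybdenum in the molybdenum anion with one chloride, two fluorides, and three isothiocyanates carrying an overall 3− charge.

3

Each chloride is −1; each fluoride is −1; each isothiocyanate is −1; balancing the −3 overall charge requires Mo(III).
Group 6 minus oxidation state 3 gives a d³ configuration.
In an octahedral field the d³ configuration is t₂g³e_g⁰ (only one arrangement possible), giving 3 unpaired electrons.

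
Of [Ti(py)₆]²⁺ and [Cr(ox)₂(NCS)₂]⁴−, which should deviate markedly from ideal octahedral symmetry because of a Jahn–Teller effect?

[Ti(py)₆]²⁺: Summing ligand charges against the +2 overall charge gives an oxidation state of +2 for titanium. Ti sits in group 4, so the d-electron count is 4 − 2 = 2. The d² configuration leaves the e_g set evenly filled (or empty) — no strong Jahn–Teller driving force.
[Cr(ox)₂(NCS)₂]⁴−: Summing ligand charges against the −4 overall charge gives an oxidation state of +2 for chromium. Group 6 minus oxidation state 2 gives a d⁴ configuration. Isothiocyanate and oxalate are weak-field ligands for a first-row metal, so the complex is high-spin. The t₂g³e_g¹ (high-spin) configuration has an unevenly filled e_g set; the Jahn–Teller theorem predicts a tetragonal distortion (typically axial elongation) to lift the degeneracy.

[Cr(ox)₂(NCS)₂]⁴−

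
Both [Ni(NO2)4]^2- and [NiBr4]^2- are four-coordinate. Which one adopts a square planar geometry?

[Ni(NO2)4]^2-

For [Ni(NO2)4]^2-: Each nitro (N-bound nitrite) is −1; balancing the −2 overall charge requires Ni(II). Ni sits in group 10, so the d-electron count is 10 − 2 = 8. Nitro (N-bound nitrite) is a strong-field ligand (high in the spectrochemical series). A 3d d⁸ ion with strong-field ligands gains enough CFSE to favour square planar over tetrahedral. → square planar.
For [NiBr4]^2-: Summing ligand charges against the −2 overall charge gives an oxidation state of +2 for nickel. Group 10 minus oxidation state 2 gives a d⁸ configuration. Bromide is a weak-field ligand. With weak-field ligands the CFSE gain from square planar is small, so a 3d d⁸ ion takes the sterically preferred tetrahedral geometry. → tetrahedral.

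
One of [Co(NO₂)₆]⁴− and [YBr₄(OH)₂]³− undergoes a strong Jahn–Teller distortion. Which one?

[Co(NO₂)₆]⁴−

[Co(NO₂)₆]⁴−: Each nitro (N-bound nitrite) is −1; balancing the −4 overall charge requires Co(II). Cobalt is a group-9 element; Co(II) is therefore d⁷. Nitro (N-bound nitrite) is a strong-field ligand (high in the spectrochemical series) for a first-row metal, so the complex is low-spin. The t₂g⁶e_g¹ (low-spin) configuration has an unevenly filled e_g set; the Jahn–Teller theorem predicts a tetragonal distortion (typically axial elongation) to lift the degeneracy.
[YBr₄(OH)₂]³−: Each bromide is −1; each hydroxide is −1; balancing the −3 overall charge requires Y(III). Group 3 minus oxidation state 3 gives a d⁰ configuration. The d⁰ configuration leaves the e_g set evenly filled (or empty) — no strong Jahn–Teller driving force.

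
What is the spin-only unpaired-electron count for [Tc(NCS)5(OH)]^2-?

Each isothiocyanate is −1; each hydroxide is −1; balancing the −2 overall charge requires Tc(IV).
Group 7 minus oxidation state 4 gives a d³ configuration.
In an octahedral field the d³ configuration is t₂g³e_g⁰ (only one arrangement possible), giving 3 unpaired electrons.

3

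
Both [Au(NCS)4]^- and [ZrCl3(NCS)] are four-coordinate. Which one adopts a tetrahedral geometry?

[ZrCl3(NCS)]

For [Au(NCS)4]^-: Ligand charges: each isothiocyanate is −1. With an overall charge of −1 the gold centre must be in the +3 oxidation state. Au sits in group 11, so the d-electron count is 11 − 3 = 8. A 5d d⁸ ion has a large crystal-field splitting; square planar leaves the high-energy d_{x²−y²} orbital empty and maximises CFSE. → square planar.
For [ZrCl3(NCS)]: Each chloride is −1; each isothiocyanate is −1; balancing the 0 overall charge requires Zr(IV). Zirconium is a group-4 element; Zr(IV) is therefore d⁰. A d⁰ ion has no crystal-field stabilisation preference between square planar and tetrahedral, so four ligands adopt the sterically favoured tetrahedral geometry. → tetrahedral.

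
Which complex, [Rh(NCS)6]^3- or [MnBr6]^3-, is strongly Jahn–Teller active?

[MnBr6]^3-

[Rh(NCS)6]^3-: Ligand charges: each isothiocyanate is −1. With an overall charge of −3 the rhodium centre must be in the +3 oxidation state. Group 9 minus oxidation state 3 gives a d⁶ configuration. A 4d ion has a large Δₒ and is invariably low-spin. The d⁶ configuration leaves the e_g set evenly filled (or empty) — no strong Jahn–Teller driving force.
[MnBr6]^3-: Summing ligand charges against the −3 overall charge gives an oxidation state of +3 for manganese. Group 7 minus oxidation state 3 gives a d⁴ configuration. Bromide is a weak-field ligand for a first-row metal, so the complex is high-spin. The t₂g³e_g¹ (high-spin) configuration has an unevenly filled e_g set; the Jahn–Teller theorem predicts a tetragonal distortion (typically axial elongation) to lift the degeneracy.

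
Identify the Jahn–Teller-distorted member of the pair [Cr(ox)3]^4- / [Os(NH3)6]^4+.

[Cr(ox)3]^4-

[Cr(ox)3]^4-: Each oxalate is −2; balancing the −4 overall charge requires Cr(II). Cr sits in group 6, so the d-electron count is 6 − 2 = 4. Oxalate is a weak-field ligand for a first-row metal, so the complex is high-spin. The t₂g³e_g¹ (high-spin) configuration has an unevenly filled e_g set; the Jahn–Teller theorem predicts a tetragonal distortion (typically axial elongation) to lift the degeneracy.
[Os(NH3)6]^4+: Ammonia is neutral; balancing the +4 overall charge requires Os(IV). Group 8 minus oxidation state 4 gives a d⁴ configuration. A 5d ion has a large Δₒ and is invariably low-spin. The d⁴ configuration leaves the e_g set evenly filled (or empty) — no strong Jahn–Teller driving force.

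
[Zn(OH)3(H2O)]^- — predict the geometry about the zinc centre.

tetrahedral

Ligand charges: each hydroxide is −1; water is neutral. With an overall charge of −1 the zinc centre must be in the +2 oxidation state.
Zinc is a group-12 element; Zn(II) is therefore d¹⁰.
With 4 monodentate ligands the coordination number is 4.
A d¹⁰ ion has no crystal-field stabilisation preference between square planar and tetrahedral, so four ligands adopt the sterically favoured tetrahedral geometry.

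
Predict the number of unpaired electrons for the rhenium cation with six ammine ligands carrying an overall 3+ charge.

2 unpaired electrons

Summing ligand charges against the +3 overall charge gives an oxidation state of +3 for rhenium.
Re sits in group 7, so the d-electron count is 7 − 3 = 4.
The spin state decides the count: a 5d ion has a large Δₒ and is invariably low-spin.
An octahedral low-spin d⁴ ion is t₂g⁴e_g⁰, giving 2 unpaired electrons.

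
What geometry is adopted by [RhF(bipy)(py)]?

square planar

Summing ligand charges against the 0 overall charge gives an oxidation state of +1 for rhodium.
Rhodium is a group-9 element; Rh(I) is therefore d⁸.
Counting donor atoms: 1×fluoride (monodentate) → 1 donor; 1×2,2′-bipyridine (bidentate) → 2 donors; 1×pyridine (monodentate) → 1 donor. Coordination number = 4.
A 4d d⁸ ion has a large crystal-field splitting; square planar leaves the high-energy d_{x²−y²} orbital empty and maximises CFSE.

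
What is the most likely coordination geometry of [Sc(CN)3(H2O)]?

tetrahedral

Each cyanide is −1; water is neutral; balancing the 0 overall charge requires Sc(III).
Scandium is a group-3 element; Sc(III) is therefore d⁰.
With 4 monodentate ligands the coordination number is 4.
A d⁰ ion has no crystal-field stabilisation preference between square planar and tetrahedral, so four ligands adopt the sterically favoured tetrahedral geometry.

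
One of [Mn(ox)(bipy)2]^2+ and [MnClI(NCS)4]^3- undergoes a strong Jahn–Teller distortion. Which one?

[Mn(ox)(bipy)2]^2+: Ligand charges: each oxalate is −2; 2,2′-bipyridine is neutral. With an overall charge of +2 the manganese centre must be in the +4 oxidation state. Group 7 minus oxidation state 4 gives a d³ configuration. The d³ configuration leaves the e_g set evenly filled (or empty) — no strong Jahn–Teller driving force.
[MnClI(NCS)4]^3-: Each chloride is −1; each iodide is −1; each isothiocyanate is −1; balancing the −3 overall charge requires Mn(III). Group 7 minus oxidation state 3 gives a d⁴ configuration. Chloride, iodide, and isothiocyanate are weak-field ligands for a first-row metal, so the complex is high-spin. The t₂g³e_g¹ (high-spin) configuration has an unevenly filled e_g set; the Jahn–Teller theorem predicts a tetragonal distortion (typically axial elongation) to lift the degeneracy.

[MnClI(NCS)4]^3-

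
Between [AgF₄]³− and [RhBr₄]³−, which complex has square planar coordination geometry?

For [AgF₄]³−: Each fluoride is −1; balancing the −3 overall charge requires Ag(I). Group 11 minus oxidation state 1 gives a d¹⁰ configuration. A d¹⁰ ion has no crystal-field stabilisation preference between square planar and tetrahedral, so four ligands adopt the sterically favoured tetrahedral geometry. → tetrahedral.
For [RhBr₄]³−: Summing ligand charges against the −3 overall charge gives an oxidation state of +1 for rhodium. Rhodium is a group-9 element; Rh(I) is therefore d⁸. A 4d d⁸ ion has a large crystal-field splitting; square planar leaves the high-energy d_{x²−y²} orbital empty and maximises CFSE. → square planar.

[RhBr₄]³−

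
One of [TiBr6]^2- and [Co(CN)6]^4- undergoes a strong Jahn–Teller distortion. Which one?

[TiBr6]^2-: Summing ligand charges against the −2 overall charge gives an oxidation state of +4 for titanium. Ti sits in group 4, so the d-electron count is 4 − 4 = 0. The d⁰ configuration leaves the e_g set evenly filled (or empty) — no strong Jahn–Teller driving force.
[Co(CN)6]^4-: Summing ligand charges against the −4 overall charge gives an oxidation state of +2 for cobalt. Group 9 minus oxidation state 2 gives a d⁷ configuration. Cyanide is a strong-field ligand (high in the spectrochemical series) for a first-row metal, so the complex is low-spin. The t₂g⁶e_g¹ (low-spin) configuration has an unevenly filled e_g set; the Jahn–Teller theorem predicts a tetragonal distortion (typically axial elongation) to lift the degeneracy.

[Co(CN)6]^4-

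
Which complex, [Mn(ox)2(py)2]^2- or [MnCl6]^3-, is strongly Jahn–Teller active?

[MnCl6]^3-

[Mn(ox)2(py)2]^2-: Each oxalate is −2; pyridine is neutral; balancing the −2 overall charge requires Mn(II). Mn sits in group 7, so the d-electron count is 7 − 2 = 5. Oxalate is a weak-field ligand for a first-row metal, so the complex is high-spin. The d⁵ configuration leaves the e_g set evenly filled (or empty) — no strong Jahn–Teller driving force.
[MnCl6]^3-: Each chloride is −1; balancing the −3 overall charge requires Mn(III). Group 7 minus oxidation state 3 gives a d⁴ configuration. Chloride is a weak-field ligand for a first-row metal, so the complex is high-spin. The t₂g³e_g¹ (high-spin) configuration has an unevenly filled e_g set; the Jahn–Teller theorem predicts a tetragonal distortion (typically axial elongation) to lift the degeneracy.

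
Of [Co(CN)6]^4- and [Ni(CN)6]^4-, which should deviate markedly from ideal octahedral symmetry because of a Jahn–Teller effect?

[Co(CN)6]^4-

[Co(CN)6]^4-: Each cyanide is −1; balancing the −4 overall charge requires Co(II). Co sits in group 9, so the d-electron count is 9 − 2 = 7. Cyanide is a strong-field ligand (high in the spectrochemical series) for a first-row metal, so the complex is low-spin. The t₂g⁶e_g¹ (low-spin) configuration has an unevenly filled e_g set; the Jahn–Teller theorem predicts a tetragonal distortion (typically axial elongation) to lift the degeneracy.
[Ni(CN)6]^4-: Each cyanide is −1; balancing the −4 overall charge requires Ni(II). Ni sits in group 10, so the d-electron count is 10 − 2 = 8. The d⁸ configuration leaves the e_g set evenly filled (or empty) — no strong Jahn–Teller driving force.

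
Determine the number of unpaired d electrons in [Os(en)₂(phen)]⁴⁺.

Ligand charges: ethylenediamine is neutral; 1,10-phenanthroline is neutral. With an overall charge of +4 the osmium centre must be in the +4 oxidation state.
Group 8 minus oxidation state 4 gives a d⁴ configuration.
Counting donor atoms: 2×ethylenediamine (bidentate) → 4 donors; 1×1,10-phenanthroline (bidentate) → 2 donors. Coordination number = 6.
The spin state decides the count: a 5d ion has a large Δₒ and is invariably low-spin.
An octahedral low-spin d⁴ ion is t₂g⁴e_g⁰, giving 2 unpaired electrons.

2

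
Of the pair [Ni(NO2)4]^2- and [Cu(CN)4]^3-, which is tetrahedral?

[Cu(CN)4]^3-

For [Ni(NO2)4]^2-: Ligand charges: each nitro (N-bound nitrite) is −1. With an overall charge of −2 the nickel centre must be in the +2 oxidation state. Nickel is a group-10 element; Ni(II) is therefore d⁸. Nitro (N-bound nitrite) is a strong-field ligand (high in the spectrochemical series). A 3d d⁸ ion with strong-field ligands gains enough CFSE to favour square planar over tetrahedral. → square planar.
For [Cu(CN)4]^3-: Ligand charges: each cyanide is −1. With an overall charge of −3 the copper centre must be in the +1 oxidation state. Cu sits in group 11, so the d-electron count is 11 − 1 = 10. A d¹⁰ ion has no crystal-field stabilisation preference between square planar and tetrahedral, so four ligands adopt the sterically favoured tetrahedral geometry. → tetrahedral.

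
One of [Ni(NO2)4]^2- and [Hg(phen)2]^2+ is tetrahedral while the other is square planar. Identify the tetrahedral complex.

[Hg(phen)2]^2+

For [Ni(NO2)4]^2-: Ligand charges: each nitro (N-bound nitrite) is −1. With an overall charge of −2 the nickel centre must be in the +2 oxidation state. Group 10 minus oxidation state 2 gives a d⁸ configuration. Nitro (N-bound nitrite) is a strong-field ligand (high in the spectrochemical series). A 3d d⁸ ion with strong-field ligands gains enough CFSE to favour square planar over tetrahedral. → square planar.
For [Hg(phen)2]^2+: Ligand charges: 1,10-phenanthroline is neutral. With an overall charge of +2 the mercury centre must be in the +2 oxidation state. Mercury is a group-12 element; Hg(II) is therefore d¹⁰. A d¹⁰ ion has no crystal-field stabilisation preference between square planar and tetrahedral, so four ligands adopt the sterically favoured tetrahedral geometry. → tetrahedral.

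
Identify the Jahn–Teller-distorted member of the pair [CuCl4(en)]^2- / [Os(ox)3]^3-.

[CuCl4(en)]^2-: Summing ligand charges against the −2 overall charge gives an oxidation state of +2 for copper. Cu sits in group 11, so the d-electron count is 11 − 2 = 9. The t₂g⁶e_g³ configuration has an unevenly filled e_g set; the Jahn–Teller theorem predicts a tetragonal distortion (typically axial elongation) to lift the degeneracy.
[Os(ox)3]^3-: Summing ligand charges against the −3 overall charge gives an oxidation state of +3 for osmium. Os sits in group 8, so the d-electron count is 8 − 3 = 5. A 5d ion has a large Δₒ and is invariably low-spin. The d⁵ configuration leaves the e_g set evenly filled (or empty) — no strong Jahn–Teller driving force.

[CuCl4(en)]^2-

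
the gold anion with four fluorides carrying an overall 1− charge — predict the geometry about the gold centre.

Each fluoride is −1; balancing the −1 overall charge requires Au(III).
Au sits in group 11, so the d-electron count is 11 − 3 = 8.
Coordination number: 4.
A 5d d⁸ ion has a large crystal-field splitting; square planar leaves the high-energy d_{x²−y²} orbital empty and maximises CFSE.

square planar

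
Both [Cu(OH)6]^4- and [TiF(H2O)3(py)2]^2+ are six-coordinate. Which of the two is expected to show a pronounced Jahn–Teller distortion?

[Cu(OH)6]^4-: Ligand charges: each hydroxide is −1. With an overall charge of −4 the copper centre must be in the +2 oxidation state. Cu sits in group 11, so the d-electron count is 11 − 2 = 9. The t₂g⁶e_g³ configuration has an unevenly filled e_g set; the Jahn–Teller theorem predicts a tetragonal distortion (typically axial elongation) to lift the degeneracy.
[TiF(H2O)3(py)2]^2+: Ligand charges: each fluoride is −1; water is neutral; pyridine is neutral. With an overall charge of +2 the titanium centre must be in the +3 oxidation state. Ti sits in group 4, so the d-electron count is 4 − 3 = 1. The d¹ configuration leaves the e_g set evenly filled (or empty) — no strong Jahn–Teller driving force.

[Cu(OH)6]^4-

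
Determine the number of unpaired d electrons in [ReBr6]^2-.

3

Ligand charges: each bromide is −1. With an overall charge of −2 the rhenium centre must be in the +4 oxidation state.
Group 7 minus oxidation state 4 gives a d³ configuration.
In an octahedral field the d³ configuration is t₂g³e_g⁰ (only one arrangement possible), giving 3 unpaired electrons.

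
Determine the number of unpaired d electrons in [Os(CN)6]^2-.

2

Summing ligand charges against the −2 overall charge gives an oxidation state of +4 for osmium.
Group 8 minus oxidation state 4 gives a d⁴ configuration.
The spin state decides the count: a 5d ion has a large Δₒ and is invariably low-spin.
An octahedral low-spin d⁴ ion is t₂g⁴e_g⁰, giving 2 unpaired electrons.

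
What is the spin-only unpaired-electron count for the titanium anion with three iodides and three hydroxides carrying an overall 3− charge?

Summing ligand charges against the −3 overall charge gives an oxidation state of +3 for titanium.
Titanium is a group-4 element; Ti(III) is therefore d¹.
In an octahedral field the d¹ configuration is t₂g¹e_g⁰ (only one arrangement possible), giving 1 unpaired electron.

1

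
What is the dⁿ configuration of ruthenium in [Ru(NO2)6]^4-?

d⁶

Summing ligand charges against the −4 overall charge gives an oxidation state of +2 for ruthenium.
Ru sits in group 8, so the d-electron count is 8 − 2 = 6.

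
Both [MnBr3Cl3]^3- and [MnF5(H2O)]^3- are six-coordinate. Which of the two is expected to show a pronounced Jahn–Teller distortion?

[MnBr3Cl3]^3-: Summing ligand charges against the −3 overall charge gives an oxidation state of +3 for manganese. Group 7 minus oxidation state 3 gives a d⁴ configuration. Bromide and chloride are weak-field ligands for a first-row metal, so the complex is high-spin. The t₂g³e_g¹ (high-spin) configuration has an unevenly filled e_g set; the Jahn–Teller theorem predicts a tetragonal distortion (typically axial elongation) to lift the degeneracy.
[MnF5(H2O)]^3-: Ligand charges: each fluoride is −1; water is neutral. With an overall charge of −3 the manganese centre must be in the +2 oxidation state. Manganese is a group-7 element; Mn(II) is therefore d⁵. Fluoride is a weak-field ligand for a first-row metal, so the complex is high-spin. The d⁵ configuration leaves the e_g set evenly filled (or empty) — no strong Jahn–Teller driving force.

[MnBr3Cl3]^3-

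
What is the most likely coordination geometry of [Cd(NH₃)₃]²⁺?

Ligand charges: ammonia is neutral. With an overall charge of +2 the cadmium centre must be in the +2 oxidation state.
Cd sits in group 12, so the d-electron count is 12 − 2 = 10.
With 3 monodentate ligands the coordination number is 3.
Three ligands around a d¹⁰ centre minimise repulsion in a trigonal-planar arrangement.

trigonal planar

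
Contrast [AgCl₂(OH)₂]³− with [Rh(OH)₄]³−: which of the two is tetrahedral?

For [AgCl₂(OH)₂]³−: Ligand charges: each chloride is −1; each hydroxide is −1. With an overall charge of −3 the silver centre must be in the +1 oxidation state. Silver is a group-11 element; Ag(I) is therefore d¹⁰. A d¹⁰ ion has no crystal-field stabilisation preference between square planar and tetrahedral, so four ligands adopt the sterically favoured tetrahedral geometry. → tetrahedral.
For [Rh(OH)₄]³−: Ligand charges: each hydroxide is −1. With an overall charge of −3 the rhodium centre must be in the +1 oxidation state. Rhodium is a group-9 element; Rh(I) is therefore d⁸. A 4d d⁸ ion has a large crystal-field splitting; square planar leaves the high-energy d_{x²−y²} orbital empty and maximises CFSE. → square planar.

[AgCl₂(OH)₂]³−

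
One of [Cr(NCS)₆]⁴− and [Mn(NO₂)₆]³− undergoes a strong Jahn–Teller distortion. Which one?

[Cr(NCS)₆]⁴−: Summing ligand charges against the −4 overall charge gives an oxidation state of +2 for chromium. Cr sits in group 6, so the d-electron count is 6 − 2 = 4. Isothiocyanate is a weak-field ligand for a first-row metal, so the complex is high-spin. The t₂g³e_g¹ (high-spin) configuration has an unevenly filled e_g set; the Jahn–Teller theorem predicts a tetragonal distortion (typically axial elongation) to lift the degeneracy.
[Mn(NO₂)₆]³−: Summing ligand charges against the −3 overall charge gives an oxidation state of +3 for manganese. Group 7 minus oxidation state 3 gives a d⁴ configuration. Nitro (N-bound nitrite) is a strong-field ligand (high in the spectrochemical series) for a first-row metal, so the complex is low-spin. The d⁴ configuration leaves the e_g set evenly filled (or empty) — no strong Jahn–Teller driving force.

[Cr(NCS)₆]⁴−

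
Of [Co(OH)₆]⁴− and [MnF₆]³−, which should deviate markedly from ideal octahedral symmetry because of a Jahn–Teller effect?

[MnF₆]³−

[Co(OH)₆]⁴−: Summing ligand charges against the −4 overall charge gives an oxidation state of +2 for cobalt. Co sits in group 9, so the d-electron count is 9 − 2 = 7. Hydroxide is a weak-field ligand for a first-row metal, so the complex is high-spin. The d⁷ configuration leaves the e_g set evenly filled (or empty) — no strong Jahn–Teller driving force.
[MnF₆]³−: Summing ligand charges against the −3 overall charge gives an oxidation state of +3 for manganese. Manganese is a group-7 element; Mn(III) is therefore d⁴. Fluoride is a weak-field ligand for a first-row metal, so the complex is high-spin. The t₂g³e_g¹ (high-spin) configuration has an unevenly filled e_g set; the Jahn–Teller theorem predicts a tetragonal distortion (typically axial elongation) to lift the degeneracy.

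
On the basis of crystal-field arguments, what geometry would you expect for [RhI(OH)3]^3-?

square planar

Each iodide is −1; each hydroxide is −1; balancing the −3 overall charge requires Rh(I).
Rhodium is a group-9 element; Rh(I) is therefore d⁸.
Coordination number: 4.
A 4d d⁸ ion has a large crystal-field splitting; square planar leaves the high-energy d_{x²−y²} orbital empty and maximises CFSE.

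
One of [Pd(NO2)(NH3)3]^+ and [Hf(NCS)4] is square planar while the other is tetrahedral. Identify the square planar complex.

[Pd(NO2)(NH3)3]^+

For [Pd(NO2)(NH3)3]^+: Ligand charges: each nitro (N-bound nitrite) is −1; ammonia is neutral. With an overall charge of +1 the palladium centre must be in the +2 oxidation state. Group 10 minus oxidation state 2 gives a d⁸ configuration. A 4d d⁸ ion has a large crystal-field splitting; square planar leaves the high-energy d_{x²−y²} orbital empty and maximises CFSE. → square planar.
For [Hf(NCS)4]: Summing ligand charges against the 0 overall charge gives an oxidation state of +4 for hafnium. Group 4 minus oxidation state 4 gives a d⁰ configuration. A d⁰ ion has no crystal-field stabilisation preference between square planar and tetrahedral, so four ligands adopt the sterically favoured tetrahedral geometry. → tetrahedral.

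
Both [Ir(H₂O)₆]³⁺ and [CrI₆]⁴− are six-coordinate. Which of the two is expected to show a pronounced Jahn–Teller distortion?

[CrI₆]⁴−

[Ir(H₂O)₆]³⁺: Water is neutral; balancing the +3 overall charge requires Ir(III). Iridium is a group-9 element; Ir(III) is therefore d⁶. A 5d ion has a large Δₒ and is invariably low-spin. The d⁶ configuration leaves the e_g set evenly filled (or empty) — no strong Jahn–Teller driving force.
[CrI₆]⁴−: Summing ligand charges against the −4 overall charge gives an oxidation state of +2 for chromium. Group 6 minus oxidation state 2 gives a d⁴ configuration. Iodide is a weak-field ligand for a first-row metal, so the complex is high-spin. The t₂g³e_g¹ (high-spin) configuration has an unevenly filled e_g set; the Jahn–Teller theorem predicts a tetragonal distortion (typically axial elongation) to lift the degeneracy.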